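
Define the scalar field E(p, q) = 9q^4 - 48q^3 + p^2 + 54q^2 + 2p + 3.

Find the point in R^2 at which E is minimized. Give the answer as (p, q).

(-1, 3)

E(p,q) separates as A(p) + B(q) + 3, so its minimum is min A + min B + 3.
A'(p) = 2p + 2 vanishes at p ∈ {-1}; B'(q) = 36q(q - 3)(q - 1) vanishes at q ∈ {0, 1, 3}.
Local minima of A (where A''>0): A(-1)=-1. Local minima of B: B(0)=0, B(3)=-81.
So the global minimum of E is A(-1) + B(3) + 3 = -1 − 81 + 3 = -79, attained at (-1, 3).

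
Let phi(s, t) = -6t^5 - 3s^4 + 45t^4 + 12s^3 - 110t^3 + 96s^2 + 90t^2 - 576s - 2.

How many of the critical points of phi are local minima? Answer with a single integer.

2

phi separates as a function of s plus a function of t, so ∇phi=0 decouples.
∂phi/∂s = -12(s - 4)(s - 3)(s + 4) = 0 at s ∈ {-4, 3, 4}; ∂phi/∂t = -30t(t - 3)(t - 2)(t - 1) = 0 at t ∈ {0, 1, 2, 3}.
The Hessian is diagonal: diag(phi_ss, phi_tt). Second derivatives: phi_ss(-4)=-672, phi_ss(3)=84, phi_ss(4)=-96; phi_tt(0)=180, phi_tt(1)=-60, phi_tt(2)=60, phi_tt(3)=-180.
Local minima occur where both diagonal entries positive: (3, 0), (3, 2). Count: 2.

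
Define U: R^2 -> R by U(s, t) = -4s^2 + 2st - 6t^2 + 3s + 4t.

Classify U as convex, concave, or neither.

U is quadratic, so its Hessian is the constant matrix H = [[-8, 2], [2, -12]].
det(H) = 92, tr(H) = -20.
det(H) > 0 and tr(H) < 0, so H is negative definite everywhere: concave.

concave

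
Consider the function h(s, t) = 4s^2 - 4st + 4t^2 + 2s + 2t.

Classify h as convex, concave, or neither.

h is quadratic, so its Hessian is the constant matrix H = [[8, -4], [-4, 8]].
det(H) = 48, tr(H) = 16.
det(H) > 0 and tr(H) > 0, so H is positive definite everywhere: convex.

convex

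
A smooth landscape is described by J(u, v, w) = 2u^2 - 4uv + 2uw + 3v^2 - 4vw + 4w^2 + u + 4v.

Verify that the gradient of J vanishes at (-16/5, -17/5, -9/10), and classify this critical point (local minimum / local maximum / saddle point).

local minimum

∇J = (4u - 4v + 2w + 1, -4u + 6v - 4w + 4, 2u - 4v + 8w); substituting (-16/5, -17/5, -9/10) gives ∇J = (0, 0, 0), so (-16/5, -17/5, -9/10) is indeed a critical point.
The Hessian is constant: H = [[4, -4, 2], [-4, 6, -4], [2, -4, 8]].
Leading principal minors: Δ₁ = 4, Δ₂ = 8, Δ₃ = 40.
All leading minors are positive, so H is positive definite: a local minimum.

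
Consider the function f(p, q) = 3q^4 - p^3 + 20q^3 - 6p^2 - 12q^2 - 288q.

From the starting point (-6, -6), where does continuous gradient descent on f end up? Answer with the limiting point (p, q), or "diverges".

f is separable, so gradient descent decouples: p follows -∂f/∂p, q follows -∂f/∂q.
∂f/∂p = -3p(p + 4); at p=-6 this is -36, so p increases.
∂f/∂q = 12(q - 2)(q + 3)(q + 4); at q=-6 this is -576, so q increases.
p converges to its nearest critical value -4 (a local min of the p-part); q converges to -4. The iterate converges to (-4, -4).

(-4, -4)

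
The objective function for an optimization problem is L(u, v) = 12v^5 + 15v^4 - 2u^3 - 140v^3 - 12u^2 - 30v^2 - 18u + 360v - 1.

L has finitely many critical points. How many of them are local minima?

L separates as a function of u plus a function of v, so ∇L=0 decouples.
∂L/∂u = -6(u + 1)(u + 3) = 0 at u ∈ {-3, -1}; ∂L/∂v = 60(v - 2)(v - 1)(v + 1)(v + 3) = 0 at v ∈ {-3, -1, 1, 2}.
The Hessian is diagonal: diag(L_uu, L_vv). Second derivatives: L_uu(-3)=12, L_uu(-1)=-12; L_vv(-3)=-2400, L_vv(-1)=720, L_vv(1)=-480, L_vv(2)=900.
Local minima occur where both diagonal entries positive: (-3, -1), (-3, 2). Count: 2.

2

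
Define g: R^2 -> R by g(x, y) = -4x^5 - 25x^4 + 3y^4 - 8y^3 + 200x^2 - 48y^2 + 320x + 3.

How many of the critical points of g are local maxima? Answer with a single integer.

2

g separates as a function of x plus a function of y, so ∇g=0 decouples.
∂g/∂x = -20(x - 2)(x + 1)(x + 2)(x + 4) = 0 at x ∈ {-4, -2, -1, 2}; ∂g/∂y = 12y(y - 4)(y + 2) = 0 at y ∈ {-2, 0, 4}.
The Hessian is diagonal: diag(g_xx, g_yy). Second derivatives: g_xx(-4)=720, g_xx(-2)=-160, g_xx(-1)=180, g_xx(2)=-1440; g_yy(-2)=144, g_yy(0)=-96, g_yy(4)=288.
Local maxima occur where both diagonal entries negative: (-2, 0), (2, 0). Count: 2.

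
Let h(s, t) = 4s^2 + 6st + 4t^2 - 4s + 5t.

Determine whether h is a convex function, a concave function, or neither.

h is quadratic, so its Hessian is the constant matrix H = [[8, 6], [6, 8]].
det(H) = 28, tr(H) = 16.
det(H) > 0 and tr(H) > 0, so H is positive definite everywhere: convex.

convex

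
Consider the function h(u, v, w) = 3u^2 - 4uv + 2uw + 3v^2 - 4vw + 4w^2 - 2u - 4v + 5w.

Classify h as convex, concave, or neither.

h is quadratic, so its Hessian is the constant matrix H = [[6, -4, 2], [-4, 6, -4], [2, -4, 8]].
Leading principal minors: 6, 20, 104.
All positive ⇒ H ≻ 0 ⇒ convex.

convex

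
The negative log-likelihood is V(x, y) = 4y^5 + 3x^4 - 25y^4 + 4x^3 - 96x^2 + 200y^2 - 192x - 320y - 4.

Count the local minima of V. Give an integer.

V separates as a function of x plus a function of y, so ∇V=0 decouples.
∂V/∂x = 12(x - 4)(x + 1)(x + 4) = 0 at x ∈ {-4, -1, 4}; ∂V/∂y = 20(y - 4)(y - 2)(y - 1)(y + 2) = 0 at y ∈ {-2, 1, 2, 4}.
The Hessian is diagonal: diag(V_xx, V_yy). Second derivatives: V_xx(-4)=288, V_xx(-1)=-180, V_xx(4)=480; V_yy(-2)=-1440, V_yy(1)=180, V_yy(2)=-160, V_yy(4)=720.
Local minima occur where both diagonal entries positive: (-4, 1), (-4, 4), (4, 1), (4, 4). Count: 4.

4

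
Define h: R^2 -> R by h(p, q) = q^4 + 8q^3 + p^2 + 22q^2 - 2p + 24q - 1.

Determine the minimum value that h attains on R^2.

h(p,q) separates as A(p) + B(q) − 1, so its minimum is min A + min B − 1.
A'(p) = 2p - 2 vanishes at p ∈ {1}; B'(q) = 4(q + 1)(q + 2)(q + 3) vanishes at q ∈ {-3, -2, -1}.
Local minima of A (where A''>0): A(1)=-1. Local minima of B: B(-3)=-9, B(-1)=-9.
So the global minimum of h is A(1) + B(-3) − 1 = -1 − 9 − 1 = -11, attained at (1, -3).

-11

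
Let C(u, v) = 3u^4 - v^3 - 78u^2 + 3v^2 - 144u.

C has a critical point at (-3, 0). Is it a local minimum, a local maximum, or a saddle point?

local minimum

The mixed partial ∂²C/∂u∂v is 0, so the Hessian at any point is diag(C_uu, C_vv) = diag(12(3u^2 - 13), 6(-v + 1)).
At (-3, 0): H = diag(168, 6).
Both eigenvalues are positive, so H is positive definite: a local minimum.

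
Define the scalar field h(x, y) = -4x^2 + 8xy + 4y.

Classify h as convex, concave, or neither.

h is quadratic, so its Hessian is the constant matrix H = [[-8, 8], [8, 0]].
det(H) = -64, tr(H) = -8.
det(H) < 0, so H is indefinite: neither convex nor concave.

neither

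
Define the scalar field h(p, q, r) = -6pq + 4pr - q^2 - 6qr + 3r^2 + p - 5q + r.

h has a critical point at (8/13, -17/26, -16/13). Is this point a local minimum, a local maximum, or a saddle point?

saddle point

The Hessian is constant: H = [[0, -6, 4], [-6, -2, -6], [4, -6, 6]].
Leading principal minors: Δ₁ = 0, Δ₂ = -36, Δ₃ = 104.
The minors fit neither the all-positive nor the alternating-sign pattern, so H is indefinite: a saddle point.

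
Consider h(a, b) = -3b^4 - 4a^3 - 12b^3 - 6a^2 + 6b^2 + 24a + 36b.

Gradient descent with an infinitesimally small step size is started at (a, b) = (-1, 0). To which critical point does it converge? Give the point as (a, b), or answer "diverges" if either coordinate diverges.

h is separable, so gradient descent decouples: a follows -∂h/∂a, b follows -∂h/∂b.
∂h/∂a = -12(a - 1)(a + 2); at a=-1 this is 24, so a decreases.
∂h/∂b = -12(b - 1)(b + 1)(b + 3); at b=0 this is 36, so b decreases.
a converges to its nearest critical value -2 (a local min of the a-part); b converges to -1. The iterate converges to (-2, -1).

(-2, -1)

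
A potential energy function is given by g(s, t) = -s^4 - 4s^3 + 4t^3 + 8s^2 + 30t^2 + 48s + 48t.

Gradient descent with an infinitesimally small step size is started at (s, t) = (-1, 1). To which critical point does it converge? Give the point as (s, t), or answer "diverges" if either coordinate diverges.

(-2, -1)

g is separable, so gradient descent decouples: s follows -∂g/∂s, t follows -∂g/∂t.
∂g/∂s = -4(s - 2)(s + 2)(s + 3); at s=-1 this is 24, so s decreases.
∂g/∂t = 12(t + 1)(t + 4); at t=1 this is 120, so t decreases.
s converges to its nearest critical value -2 (a local min of the s-part); t converges to -1. The iterate converges to (-2, -1).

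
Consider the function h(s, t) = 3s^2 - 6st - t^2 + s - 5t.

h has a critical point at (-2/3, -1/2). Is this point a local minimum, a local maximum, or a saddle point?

The Hessian of h is constant: H = [[6, -6], [-6, -2]].
det(H) = 6·(-2) − (-6)² = -48.
Since det(H) < 0, H is indefinite and the critical point is a saddle point.

saddle point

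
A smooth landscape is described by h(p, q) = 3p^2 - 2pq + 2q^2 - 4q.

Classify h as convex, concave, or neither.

h is quadratic, so its Hessian is the constant matrix H = [[6, -2], [-2, 4]].
det(H) = 20, tr(H) = 10.
det(H) > 0 and tr(H) > 0, so H is positive definite everywhere: convex.

convex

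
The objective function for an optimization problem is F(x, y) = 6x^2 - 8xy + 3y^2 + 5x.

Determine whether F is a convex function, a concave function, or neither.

convex

F is quadratic, so its Hessian is the constant matrix H = [[12, -8], [-8, 6]].
det(H) = 8, tr(H) = 18.
det(H) > 0 and tr(H) > 0, so H is positive definite everywhere: convex.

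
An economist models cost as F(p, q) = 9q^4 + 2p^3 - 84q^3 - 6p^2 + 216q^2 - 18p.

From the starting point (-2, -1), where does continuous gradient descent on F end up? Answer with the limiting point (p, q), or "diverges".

F is separable, so gradient descent decouples: p follows -∂F/∂p, q follows -∂F/∂q.
∂F/∂p = 6(p - 3)(p + 1); at p=-2 this is 30, so p decreases.
∂F/∂q = 36q(q - 4)(q - 3); at q=-1 this is -720, so q increases.
The p-coordinate has no critical point in that direction and runs off to infinity.

diverges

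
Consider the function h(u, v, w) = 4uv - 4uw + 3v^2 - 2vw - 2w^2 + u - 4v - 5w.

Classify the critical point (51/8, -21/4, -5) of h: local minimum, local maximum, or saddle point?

saddle point

The Hessian is constant: H = [[0, 4, -4], [4, 6, -2], [-4, -2, -4]].
Leading principal minors: Δ₁ = 0, Δ₂ = -16, Δ₃ = 32.
The minors fit neither the all-positive nor the alternating-sign pattern, so H is indefinite: a saddle point.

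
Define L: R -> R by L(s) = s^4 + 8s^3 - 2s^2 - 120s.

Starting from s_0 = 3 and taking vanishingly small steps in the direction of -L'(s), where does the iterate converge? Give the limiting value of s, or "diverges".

2

L'(s) = 4(s - 2)(s + 3)(s + 5), so L'(3) = 192.
Gradient descent moves in the -L' direction, i.e. s is decreasing.
The nearest critical point in that direction is s = 2, where L'' = 140 > 0 (a local minimum). The iterate converges there.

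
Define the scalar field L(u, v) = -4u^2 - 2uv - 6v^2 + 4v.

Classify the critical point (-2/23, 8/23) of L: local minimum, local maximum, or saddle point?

The Hessian of L is constant: H = [[-8, -2], [-2, -12]].
det(H) = (-8)·(-12) − (-2)² = 92.
det(H) > 0 and tr(H) = -20 < 0, so H is negative definite and the point is a local maximum.

local maximum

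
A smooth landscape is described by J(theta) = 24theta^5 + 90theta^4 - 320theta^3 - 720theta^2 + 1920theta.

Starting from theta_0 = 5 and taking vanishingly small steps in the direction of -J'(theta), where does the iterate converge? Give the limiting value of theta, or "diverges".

J'(theta) = 120(theta - 2)(theta - 1)(theta + 2)(theta + 4), so J'(5) = 90720.
Gradient descent moves in the -J' direction, i.e. theta is decreasing.
The nearest critical point in that direction is theta = 2, where J'' = 2880 > 0 (a local minimum). The iterate converges there.

2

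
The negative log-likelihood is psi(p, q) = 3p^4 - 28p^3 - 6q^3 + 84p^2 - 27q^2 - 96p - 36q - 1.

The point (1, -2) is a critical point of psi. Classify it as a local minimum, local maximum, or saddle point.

local minimum

The mixed partial ∂²psi/∂p∂q is 0, so the Hessian at any point is diag(psi_pp, psi_qq) = diag(12(3p^2 - 14p + 14), -18(2q + 3)).
At (1, -2): H = diag(36, 18).
Both eigenvalues are positive, so H is positive definite: a local minimum.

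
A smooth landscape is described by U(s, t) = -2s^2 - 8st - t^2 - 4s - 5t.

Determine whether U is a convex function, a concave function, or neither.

U is quadratic, so its Hessian is the constant matrix H = [[-4, -8], [-8, -2]].
det(H) = -56, tr(H) = -6.
det(H) < 0, so H is indefinite: neither convex nor concave.

neither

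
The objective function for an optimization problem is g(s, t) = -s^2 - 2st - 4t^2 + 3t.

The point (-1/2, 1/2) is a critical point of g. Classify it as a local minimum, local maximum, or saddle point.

local maximum

The Hessian of g is constant: H = [[-2, -2], [-2, -8]].
det(H) = (-2)·(-8) − (-2)² = 12.
det(H) > 0 and tr(H) = -10 < 0, so H is negative definite and the point is a local maximum.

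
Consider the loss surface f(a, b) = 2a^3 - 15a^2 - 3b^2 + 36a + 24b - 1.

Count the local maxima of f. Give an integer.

1

f separates as a function of a plus a function of b, so ∇f=0 decouples.
∂f/∂a = 6(a - 3)(a - 2) = 0 at a ∈ {2, 3}; ∂f/∂b = -6(b - 4) = 0 at b ∈ {4}.
The Hessian is diagonal: diag(f_aa, f_bb). Second derivatives: f_aa(2)=-6, f_aa(3)=6; f_bb(4)=-6.
Local maxima occur where both diagonal entries negative: (2, 4). Count: 1.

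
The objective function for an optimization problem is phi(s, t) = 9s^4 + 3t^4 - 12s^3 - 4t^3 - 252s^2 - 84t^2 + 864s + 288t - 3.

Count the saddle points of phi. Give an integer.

4

phi separates as a function of s plus a function of t, so ∇phi=0 decouples.
∂phi/∂s = 36(s - 3)(s - 2)(s + 4) = 0 at s ∈ {-4, 2, 3}; ∂phi/∂t = 12(t - 3)(t - 2)(t + 4) = 0 at t ∈ {-4, 2, 3}.
The Hessian is diagonal: diag(phi_ss, phi_tt). Second derivatives: phi_ss(-4)=1512, phi_ss(2)=-216, phi_ss(3)=252; phi_tt(-4)=504, phi_tt(2)=-72, phi_tt(3)=84.
Saddle points occur where the two diagonal entries have opposite signs: (-4, 2), (2, -4), (2, 3), (3, 2). Count: 4.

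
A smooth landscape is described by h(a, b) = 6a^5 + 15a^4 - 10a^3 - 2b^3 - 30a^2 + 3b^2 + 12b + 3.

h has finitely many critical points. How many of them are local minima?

h separates as a function of a plus a function of b, so ∇h=0 decouples.
∂h/∂a = 30a(a - 1)(a + 1)(a + 2) = 0 at a ∈ {-2, -1, 0, 1}; ∂h/∂b = -6(b - 2)(b + 1) = 0 at b ∈ {-1, 2}.
The Hessian is diagonal: diag(h_aa, h_bb). Second derivatives: h_aa(-2)=-180, h_aa(-1)=60, h_aa(0)=-60, h_aa(1)=180; h_bb(-1)=18, h_bb(2)=-18.
Local minima occur where both diagonal entries positive: (-1, -1), (1, -1). Count: 2.

2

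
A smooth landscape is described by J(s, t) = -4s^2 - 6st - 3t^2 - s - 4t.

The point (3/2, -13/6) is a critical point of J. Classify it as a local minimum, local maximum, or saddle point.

The Hessian of J is constant: H = [[-8, -6], [-6, -6]].
det(H) = (-8)·(-6) − (-6)² = 12.
det(H) > 0 and tr(H) = -14 < 0, so H is negative definite and the point is a local maximum.

local maximum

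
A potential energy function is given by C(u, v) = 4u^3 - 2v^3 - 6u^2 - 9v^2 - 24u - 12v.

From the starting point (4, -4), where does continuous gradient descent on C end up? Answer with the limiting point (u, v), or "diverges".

(2, -2)

C is separable, so gradient descent decouples: u follows -∂C/∂u, v follows -∂C/∂v.
∂C/∂u = 12(u - 2)(u + 1); at u=4 this is 120, so u decreases.
∂C/∂v = -6(v + 1)(v + 2); at v=-4 this is -36, so v increases.
u converges to its nearest critical value 2 (a local min of the u-part); v converges to -2. The iterate converges to (2, -2).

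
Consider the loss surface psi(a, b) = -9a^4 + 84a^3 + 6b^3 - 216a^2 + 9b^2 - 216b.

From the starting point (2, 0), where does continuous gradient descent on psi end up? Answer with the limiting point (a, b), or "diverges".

psi is separable, so gradient descent decouples: a follows -∂psi/∂a, b follows -∂psi/∂b.
∂psi/∂a = -36a(a - 4)(a - 3); at a=2 this is -144, so a increases.
∂psi/∂b = 18(b - 3)(b + 4); at b=0 this is -216, so b increases.
a converges to its nearest critical value 3 (a local min of the a-part); b converges to 3. The iterate converges to (3, 3).

(3, 3)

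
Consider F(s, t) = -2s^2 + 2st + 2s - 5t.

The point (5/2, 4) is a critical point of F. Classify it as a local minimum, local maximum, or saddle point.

saddle point

The Hessian of F is constant: H = [[-4, 2], [2, 0]].
det(H) = (-4)·0 − 2² = -4.
Since det(H) < 0, H is indefinite and the critical point is a saddle point.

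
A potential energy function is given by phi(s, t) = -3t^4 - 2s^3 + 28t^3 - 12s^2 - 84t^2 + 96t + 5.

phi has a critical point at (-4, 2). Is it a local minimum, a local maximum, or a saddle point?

The mixed partial ∂²phi/∂s∂t is 0, so the Hessian at any point is diag(phi_ss, phi_tt) = diag(-12(s + 2), 12(-3t^2 + 14t - 14)).
At (-4, 2): H = diag(24, 24).
Both eigenvalues are positive, so H is positive definite: a local minimum.

local minimum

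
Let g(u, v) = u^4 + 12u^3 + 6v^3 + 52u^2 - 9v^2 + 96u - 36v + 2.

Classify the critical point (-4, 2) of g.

The mixed partial ∂²g/∂u∂v is 0, so the Hessian at any point is diag(g_uu, g_vv) = diag(4(3u^2 + 18u + 26), 18(2v - 1)).
At (-4, 2): H = diag(8, 54).
Both eigenvalues are positive, so H is positive definite: a local minimum.

local minimum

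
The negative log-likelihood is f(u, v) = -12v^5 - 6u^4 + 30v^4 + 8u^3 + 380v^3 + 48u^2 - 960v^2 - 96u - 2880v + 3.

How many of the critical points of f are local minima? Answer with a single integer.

2

f separates as a function of u plus a function of v, so ∇f=0 decouples.
∂f/∂u = -24(u - 2)(u - 1)(u + 2) = 0 at u ∈ {-2, 1, 2}; ∂f/∂v = -60(v - 4)(v - 3)(v + 1)(v + 4) = 0 at v ∈ {-4, -1, 3, 4}.
The Hessian is diagonal: diag(f_uu, f_vv). Second derivatives: f_uu(-2)=-288, f_uu(1)=72, f_uu(2)=-96; f_vv(-4)=10080, f_vv(-1)=-3600, f_vv(3)=1680, f_vv(4)=-2400.
Local minima occur where both diagonal entries positive: (1, -4), (1, 3). Count: 2.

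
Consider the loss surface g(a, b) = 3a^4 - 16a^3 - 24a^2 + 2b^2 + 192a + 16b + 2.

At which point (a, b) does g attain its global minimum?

(-2, -4)

g(a,b) separates as P(a) + Q(b) + 2, so its minimum is min P + min Q + 2.
P'(a) = 12(a - 4)(a - 2)(a + 2) vanishes at a ∈ {-2, 2, 4}; Q'(b) = 4b + 16 vanishes at b ∈ {-4}.
Local minima of P (where P''>0): P(-2)=-304, P(4)=128. Local minima of Q: Q(-4)=-32.
So the global minimum of g is P(-2) + Q(-4) + 2 = -304 − 32 + 2 = -334, attained at (-2, -4).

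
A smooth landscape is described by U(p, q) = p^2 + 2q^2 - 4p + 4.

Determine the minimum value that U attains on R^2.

0

U(p,q) separates as A(p) + B(q) + 4, so its minimum is min A + min B + 4.
A'(p) = 2p - 4 vanishes at p ∈ {2}; B'(q) = 4q vanishes at q ∈ {0}.
Local minima of A (where A''>0): A(2)=-4. Local minima of B: B(0)=0.
So the global minimum of U is A(2) + B(0) + 4 = -4 + 0 + 4 = 0, attained at (2, 0).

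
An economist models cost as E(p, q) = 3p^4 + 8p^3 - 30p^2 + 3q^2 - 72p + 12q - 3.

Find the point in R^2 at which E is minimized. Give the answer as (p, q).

E(p,q) separates as A(p) + B(q) − 3, so its minimum is min A + min B − 3.
A'(p) = 12(p - 2)(p + 1)(p + 3) vanishes at p ∈ {-3, -1, 2}; B'(q) = 6q + 12 vanishes at q ∈ {-2}.
Local minima of A (where A''>0): A(-3)=-27, A(2)=-152. Local minima of B: B(-2)=-12.
So the global minimum of E is A(2) + B(-2) − 3 = -152 − 12 − 3 = -167, attained at (2, -2).

(2, -2)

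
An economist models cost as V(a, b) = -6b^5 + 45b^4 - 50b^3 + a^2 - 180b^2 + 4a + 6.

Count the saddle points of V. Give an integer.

2

V separates as a function of a plus a function of b, so ∇V=0 decouples.
∂V/∂a = 2(a + 2) = 0 at a ∈ {-2}; ∂V/∂b = -30b(b - 4)(b - 3)(b + 1) = 0 at b ∈ {-1, 0, 3, 4}.
The Hessian is diagonal: diag(V_aa, V_bb). Second derivatives: V_aa(-2)=2; V_bb(-1)=600, V_bb(0)=-360, V_bb(3)=360, V_bb(4)=-600.
Saddle points occur where the two diagonal entries have opposite signs: (-2, 0), (-2, 4). Count: 2.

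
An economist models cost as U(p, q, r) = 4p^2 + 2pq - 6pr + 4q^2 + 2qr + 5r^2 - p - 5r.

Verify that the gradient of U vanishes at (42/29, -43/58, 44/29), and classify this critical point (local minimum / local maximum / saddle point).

local minimum

∇U = (8p + 2q - 6r - 1, 2p + 8q + 2r, -6p + 2q + 10r - 5); substituting (42/29, -43/58, 44/29) gives ∇U = (0, 0, 0), so (42/29, -43/58, 44/29) is indeed a critical point.
The Hessian is constant: H = [[8, 2, -6], [2, 8, 2], [-6, 2, 10]].
Leading principal minors: Δ₁ = 8, Δ₂ = 60, Δ₃ = 232.
All leading minors are positive, so H is positive definite: a local minimum.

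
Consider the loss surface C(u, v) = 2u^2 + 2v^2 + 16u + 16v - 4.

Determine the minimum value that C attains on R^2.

-68

C(u,v) separates as P(u) + Q(v) − 4, so its minimum is min P + min Q − 4.
P'(u) = 4u + 16 vanishes at u ∈ {-4}; Q'(v) = 4v + 16 vanishes at v ∈ {-4}.
Local minima of P (where P''>0): P(-4)=-32. Local minima of Q: Q(-4)=-32.
So the global minimum of C is P(-4) + Q(-4) − 4 = -32 − 32 − 4 = -68, attained at (-4, -4).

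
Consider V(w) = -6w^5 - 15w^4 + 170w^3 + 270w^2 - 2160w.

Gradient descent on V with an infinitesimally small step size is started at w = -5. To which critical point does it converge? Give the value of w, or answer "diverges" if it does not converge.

-4

V'(w) = -30(w - 3)(w - 2)(w + 3)(w + 4), so V'(-5) = -3360.
Gradient descent moves in the -V' direction, i.e. w is increasing.
The nearest critical point in that direction is w = -4, where V'' = 1260 > 0 (a local minimum). The iterate converges there.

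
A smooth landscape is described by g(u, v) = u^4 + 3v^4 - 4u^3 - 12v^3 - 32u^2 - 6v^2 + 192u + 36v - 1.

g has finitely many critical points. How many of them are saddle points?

4

g separates as a function of u plus a function of v, so ∇g=0 decouples.
∂g/∂u = 4(u - 4)(u - 3)(u + 4) = 0 at u ∈ {-4, 3, 4}; ∂g/∂v = 12(v - 3)(v - 1)(v + 1) = 0 at v ∈ {-1, 1, 3}.
The Hessian is diagonal: diag(g_uu, g_vv). Second derivatives: g_uu(-4)=224, g_uu(3)=-28, g_uu(4)=32; g_vv(-1)=96, g_vv(1)=-48, g_vv(3)=96.
Saddle points occur where the two diagonal entries have opposite signs: (-4, 1), (3, -1), (3, 3), (4, 1). Count: 4.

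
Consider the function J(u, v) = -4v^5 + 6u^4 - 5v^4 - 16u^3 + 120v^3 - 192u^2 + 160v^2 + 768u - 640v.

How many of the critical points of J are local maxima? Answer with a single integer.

2

J separates as a function of u plus a function of v, so ∇J=0 decouples.
∂J/∂u = 24(u - 4)(u - 2)(u + 4) = 0 at u ∈ {-4, 2, 4}; ∂J/∂v = -20(v - 4)(v - 1)(v + 2)(v + 4) = 0 at v ∈ {-4, -2, 1, 4}.
The Hessian is diagonal: diag(J_uu, J_vv). Second derivatives: J_uu(-4)=1152, J_uu(2)=-288, J_uu(4)=384; J_vv(-4)=1600, J_vv(-2)=-720, J_vv(1)=900, J_vv(4)=-2880.
Local maxima occur where both diagonal entries negative: (2, -2), (2, 4). Count: 2.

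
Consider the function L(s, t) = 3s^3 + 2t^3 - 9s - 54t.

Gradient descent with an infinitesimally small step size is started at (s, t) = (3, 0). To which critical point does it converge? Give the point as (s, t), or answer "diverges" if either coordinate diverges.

L is separable, so gradient descent decouples: s follows -∂L/∂s, t follows -∂L/∂t.
∂L/∂s = 9(s - 1)(s + 1); at s=3 this is 72, so s decreases.
∂L/∂t = 6(t - 3)(t + 3); at t=0 this is -54, so t increases.
s converges to its nearest critical value 1 (a local min of the s-part); t converges to 3. The iterate converges to (1, 3).

(1, 3)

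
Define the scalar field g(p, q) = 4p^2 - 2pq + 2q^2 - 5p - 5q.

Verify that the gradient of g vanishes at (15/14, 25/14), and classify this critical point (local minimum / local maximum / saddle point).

∇g = (8p - 2q - 5, -2p + 4q - 5); substituting (15/14, 25/14) gives ∇g = (0, 0), so (15/14, 25/14) is indeed a critical point.
The Hessian of g is constant: H = [[8, -2], [-2, 4]].
det(H) = 8·4 − (-2)² = 28.
det(H) > 0 and tr(H) = 12 > 0, so H is positive definite and the point is a local minimum.

local minimum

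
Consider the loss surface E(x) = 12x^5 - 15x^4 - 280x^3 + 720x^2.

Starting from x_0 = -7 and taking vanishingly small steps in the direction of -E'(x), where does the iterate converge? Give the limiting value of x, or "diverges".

diverges

E'(x) = 60x(x - 3)(x - 2)(x + 4), so E'(-7) = 113400.
Gradient descent moves in the -E' direction, i.e. x is decreasing.
There is no critical point below x=-7, and E' keeps the same sign, so the iterate runs off to −∞.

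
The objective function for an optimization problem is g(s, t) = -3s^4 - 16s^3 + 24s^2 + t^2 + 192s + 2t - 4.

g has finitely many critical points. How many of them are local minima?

g separates as a function of s plus a function of t, so ∇g=0 decouples.
∂g/∂s = -12(s - 2)(s + 2)(s + 4) = 0 at s ∈ {-4, -2, 2}; ∂g/∂t = 2(t + 1) = 0 at t ∈ {-1}.
The Hessian is diagonal: diag(g_ss, g_tt). Second derivatives: g_ss(-4)=-144, g_ss(-2)=96, g_ss(2)=-288; g_tt(-1)=2.
Local minima occur where both diagonal entries positive: (-2, -1). Count: 1.

1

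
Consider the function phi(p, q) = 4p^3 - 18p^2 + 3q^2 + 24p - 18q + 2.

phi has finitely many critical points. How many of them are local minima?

1

phi separates as a function of p plus a function of q, so ∇phi=0 decouples.
∂phi/∂p = 12(p - 2)(p - 1) = 0 at p ∈ {1, 2}; ∂phi/∂q = 6(q - 3) = 0 at q ∈ {3}.
The Hessian is diagonal: diag(phi_pp, phi_qq). Second derivatives: phi_pp(1)=-12, phi_pp(2)=12; phi_qq(3)=6.
Local minima occur where both diagonal entries positive: (2, 3). Count: 1.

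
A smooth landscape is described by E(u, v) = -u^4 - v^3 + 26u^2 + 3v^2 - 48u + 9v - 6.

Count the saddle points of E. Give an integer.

3

E separates as a function of u plus a function of v, so ∇E=0 decouples.
∂E/∂u = -4(u - 3)(u - 1)(u + 4) = 0 at u ∈ {-4, 1, 3}; ∂E/∂v = -3(v - 3)(v + 1) = 0 at v ∈ {-1, 3}.
The Hessian is diagonal: diag(E_uu, E_vv). Second derivatives: E_uu(-4)=-140, E_uu(1)=40, E_uu(3)=-56; E_vv(-1)=12, E_vv(3)=-12.
Saddle points occur where the two diagonal entries have opposite signs: (-4, -1), (1, 3), (3, -1). Count: 3.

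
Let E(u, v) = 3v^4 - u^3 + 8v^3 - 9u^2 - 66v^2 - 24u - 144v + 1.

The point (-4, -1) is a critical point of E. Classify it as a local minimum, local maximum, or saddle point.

saddle point

The mixed partial ∂²E/∂u∂v is 0, so the Hessian at any point is diag(E_uu, E_vv) = diag(-6(u + 3), 12(3v^2 + 4v - 11)).
At (-4, -1): H = diag(6, -144).
The eigenvalues have opposite signs, so H is indefinite: a saddle point.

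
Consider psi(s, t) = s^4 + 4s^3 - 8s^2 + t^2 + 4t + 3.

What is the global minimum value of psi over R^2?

-129

psi(s,t) separates as P(s) + Q(t) + 3, so its minimum is min P + min Q + 3.
P'(s) = 4s(s - 1)(s + 4) vanishes at s ∈ {-4, 0, 1}; Q'(t) = 2(t + 2) vanishes at t ∈ {-2}.
Local minima of P (where P''>0): P(-4)=-128, P(1)=-3. Local minima of Q: Q(-2)=-4.
So the global minimum of psi is P(-4) + Q(-2) + 3 = -128 − 4 + 3 = -129, attained at (-4, -2).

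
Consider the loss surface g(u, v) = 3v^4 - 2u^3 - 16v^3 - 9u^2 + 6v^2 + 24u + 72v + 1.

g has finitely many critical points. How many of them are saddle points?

g separates as a function of u plus a function of v, so ∇g=0 decouples.
∂g/∂u = -6(u - 1)(u + 4) = 0 at u ∈ {-4, 1}; ∂g/∂v = 12(v - 3)(v - 2)(v + 1) = 0 at v ∈ {-1, 2, 3}.
The Hessian is diagonal: diag(g_uu, g_vv). Second derivatives: g_uu(-4)=30, g_uu(1)=-30; g_vv(-1)=144, g_vv(2)=-36, g_vv(3)=48.
Saddle points occur where the two diagonal entries have opposite signs: (-4, 2), (1, -1), (1, 3). Count: 3.

3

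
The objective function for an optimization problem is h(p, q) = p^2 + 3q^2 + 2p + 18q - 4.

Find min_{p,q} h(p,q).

-32

h(p,q) separates as A(p) + B(q) − 4, so its minimum is min A + min B − 4.
A'(p) = 2p + 2 vanishes at p ∈ {-1}; B'(q) = 6q + 18 vanishes at q ∈ {-3}.
Local minima of A (where A''>0): A(-1)=-1. Local minima of B: B(-3)=-27.
So the global minimum of h is A(-1) + B(-3) − 4 = -1 − 27 − 4 = -32, attained at (-1, -3).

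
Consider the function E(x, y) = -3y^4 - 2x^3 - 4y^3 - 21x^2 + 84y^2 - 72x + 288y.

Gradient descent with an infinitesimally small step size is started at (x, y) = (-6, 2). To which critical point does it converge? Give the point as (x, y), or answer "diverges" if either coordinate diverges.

(-4, -2)

E is separable, so gradient descent decouples: x follows -∂E/∂x, y follows -∂E/∂y.
∂E/∂x = -6(x + 3)(x + 4); at x=-6 this is -36, so x increases.
∂E/∂y = -12(y - 4)(y + 2)(y + 3); at y=2 this is 480, so y decreases.
x converges to its nearest critical value -4 (a local min of the x-part); y converges to -2. The iterate converges to (-4, -2).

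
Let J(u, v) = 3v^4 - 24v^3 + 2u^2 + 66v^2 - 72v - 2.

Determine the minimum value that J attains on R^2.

-29

J(u,v) separates as P(u) + Q(v) − 2, so its minimum is min P + min Q − 2.
P'(u) = 4u vanishes at u ∈ {0}; Q'(v) = 12(v - 3)(v - 2)(v - 1) vanishes at v ∈ {1, 2, 3}.
Local minima of P (where P''>0): P(0)=0. Local minima of Q: Q(1)=-27, Q(3)=-27.
So the global minimum of J is P(0) + Q(1) − 2 = 0 − 27 − 2 = -29, attained at (0, 1).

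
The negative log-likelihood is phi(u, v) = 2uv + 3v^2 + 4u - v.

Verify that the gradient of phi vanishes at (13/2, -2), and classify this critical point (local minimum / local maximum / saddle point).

∇phi = (2v + 4, 2u + 6v - 1); substituting (13/2, -2) gives ∇phi = (0, 0), so (13/2, -2) is indeed a critical point.
The Hessian of phi is constant: H = [[0, 2], [2, 6]].
det(H) = 0·6 − 2² = -4.
Since det(H) < 0, H is indefinite and the critical point is a saddle point.

saddle point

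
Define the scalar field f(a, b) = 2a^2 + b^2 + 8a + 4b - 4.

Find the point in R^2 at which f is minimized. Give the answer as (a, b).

(-2, -2)

f(a,b) separates as P(a) + Q(b) − 4, so its minimum is min P + min Q − 4.
P'(a) = 4a + 8 vanishes at a ∈ {-2}; Q'(b) = 2b + 4 vanishes at b ∈ {-2}.
Local minima of P (where P''>0): P(-2)=-8. Local minima of Q: Q(-2)=-4.
So the global minimum of f is P(-2) + Q(-2) − 4 = -8 − 4 − 4 = -16, attained at (-2, -2).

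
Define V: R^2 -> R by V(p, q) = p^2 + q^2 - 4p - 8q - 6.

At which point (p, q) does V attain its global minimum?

V(p,q) separates as A(p) + B(q) − 6, so its minimum is min A + min B − 6.
A'(p) = 2p - 4 vanishes at p ∈ {2}; B'(q) = 2q - 8 vanishes at q ∈ {4}.
Local minima of A (where A''>0): A(2)=-4. Local minima of B: B(4)=-16.
So the global minimum of V is A(2) + B(4) − 6 = -4 − 16 − 6 = -26, attained at (2, 4).

(2, 4)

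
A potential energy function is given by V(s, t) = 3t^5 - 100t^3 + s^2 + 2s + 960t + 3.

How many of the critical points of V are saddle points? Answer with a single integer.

V separates as a function of s plus a function of t, so ∇V=0 decouples.
∂V/∂s = 2(s + 1) = 0 at s ∈ {-1}; ∂V/∂t = 15(t - 4)(t - 2)(t + 2)(t + 4) = 0 at t ∈ {-4, -2, 2, 4}.
The Hessian is diagonal: diag(V_ss, V_tt). Second derivatives: V_ss(-1)=2; V_tt(-4)=-1440, V_tt(-2)=720, V_tt(2)=-720, V_tt(4)=1440.
Saddle points occur where the two diagonal entries have opposite signs: (-1, -4), (-1, 2). Count: 2.

2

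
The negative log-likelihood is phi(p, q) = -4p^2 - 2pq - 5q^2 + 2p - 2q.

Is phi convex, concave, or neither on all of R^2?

concave

phi is quadratic, so its Hessian is the constant matrix H = [[-8, -2], [-2, -10]].
det(H) = 76, tr(H) = -18.
det(H) > 0 and tr(H) < 0, so H is negative definite everywhere: concave.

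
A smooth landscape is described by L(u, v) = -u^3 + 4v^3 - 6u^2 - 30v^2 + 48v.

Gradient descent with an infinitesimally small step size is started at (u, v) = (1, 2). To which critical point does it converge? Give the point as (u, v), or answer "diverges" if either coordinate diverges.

diverges

L is separable, so gradient descent decouples: u follows -∂L/∂u, v follows -∂L/∂v.
∂L/∂u = -3u(u + 4); at u=1 this is -15, so u increases.
∂L/∂v = 12(v - 4)(v - 1); at v=2 this is -24, so v increases.
The u-coordinate has no critical point in that direction and runs off to infinity.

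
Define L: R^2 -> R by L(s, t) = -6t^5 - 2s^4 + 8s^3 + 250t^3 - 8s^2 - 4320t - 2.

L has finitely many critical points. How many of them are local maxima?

L separates as a function of s plus a function of t, so ∇L=0 decouples.
∂L/∂s = -8s(s - 2)(s - 1) = 0 at s ∈ {0, 1, 2}; ∂L/∂t = -30(t - 4)(t - 3)(t + 3)(t + 4) = 0 at t ∈ {-4, -3, 3, 4}.
The Hessian is diagonal: diag(L_ss, L_tt). Second derivatives: L_ss(0)=-16, L_ss(1)=8, L_ss(2)=-16; L_tt(-4)=1680, L_tt(-3)=-1260, L_tt(3)=1260, L_tt(4)=-1680.
Local maxima occur where both diagonal entries negative: (0, -3), (0, 4), (2, -3), (2, 4). Count: 4.

4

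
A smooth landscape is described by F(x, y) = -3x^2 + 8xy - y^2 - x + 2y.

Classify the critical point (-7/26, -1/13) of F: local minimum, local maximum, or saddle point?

saddle point

The Hessian of F is constant: H = [[-6, 8], [8, -2]].
det(H) = (-6)·(-2) − 8² = -52.
Since det(H) < 0, H is indefinite and the critical point is a saddle point.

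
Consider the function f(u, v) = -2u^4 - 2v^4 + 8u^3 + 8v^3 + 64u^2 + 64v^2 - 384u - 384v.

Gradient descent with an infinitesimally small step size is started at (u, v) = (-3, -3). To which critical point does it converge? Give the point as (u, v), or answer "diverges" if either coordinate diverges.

(3, 3)

f is separable, so gradient descent decouples: u follows -∂f/∂u, v follows -∂f/∂v.
∂f/∂u = -8(u - 4)(u - 3)(u + 4); at u=-3 this is -336, so u increases.
∂f/∂v = -8(v - 4)(v - 3)(v + 4); at v=-3 this is -336, so v increases.
u converges to its nearest critical value 3 (a local min of the u-part); v converges to 3. The iterate converges to (3, 3).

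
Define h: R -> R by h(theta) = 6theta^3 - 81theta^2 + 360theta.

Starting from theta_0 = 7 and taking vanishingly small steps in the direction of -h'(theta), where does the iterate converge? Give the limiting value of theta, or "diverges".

h'(theta) = 18(theta - 5)(theta - 4), so h'(7) = 108.
Gradient descent moves in the -h' direction, i.e. theta is decreasing.
The nearest critical point in that direction is theta = 5, where h'' = 18 > 0 (a local minimum). The iterate converges there.

5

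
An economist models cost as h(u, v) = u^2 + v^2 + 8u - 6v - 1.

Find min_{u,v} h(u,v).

-26

h(u,v) separates as P(u) + Q(v) − 1, so its minimum is min P + min Q − 1.
P'(u) = 2u + 8 vanishes at u ∈ {-4}; Q'(v) = 2v - 6 vanishes at v ∈ {3}.
Local minima of P (where P''>0): P(-4)=-16. Local minima of Q: Q(3)=-9.
So the global minimum of h is P(-4) + Q(3) − 1 = -16 − 9 − 1 = -26, attained at (-4, 3).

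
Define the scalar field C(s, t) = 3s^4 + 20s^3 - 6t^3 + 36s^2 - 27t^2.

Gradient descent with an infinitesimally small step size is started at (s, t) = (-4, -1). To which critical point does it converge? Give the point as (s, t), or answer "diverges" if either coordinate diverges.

C is separable, so gradient descent decouples: s follows -∂C/∂s, t follows -∂C/∂t.
∂C/∂s = 12s(s + 2)(s + 3); at s=-4 this is -96, so s increases.
∂C/∂t = -18t(t + 3); at t=-1 this is 36, so t decreases.
s converges to its nearest critical value -3 (a local min of the s-part); t converges to -3. The iterate converges to (-3, -3).

(-3, -3)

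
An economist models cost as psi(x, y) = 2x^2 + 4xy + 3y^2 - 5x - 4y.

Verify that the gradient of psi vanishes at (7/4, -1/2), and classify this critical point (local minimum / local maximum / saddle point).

local minimum

∇psi = (4x + 4y - 5, 4x + 6y - 4); substituting (7/4, -1/2) gives ∇psi = (0, 0), so (7/4, -1/2) is indeed a critical point.
The Hessian of psi is constant: H = [[4, 4], [4, 6]].
det(H) = 4·6 − 4² = 8.
det(H) > 0 and tr(H) = 10 > 0, so H is positive definite and the point is a local minimum.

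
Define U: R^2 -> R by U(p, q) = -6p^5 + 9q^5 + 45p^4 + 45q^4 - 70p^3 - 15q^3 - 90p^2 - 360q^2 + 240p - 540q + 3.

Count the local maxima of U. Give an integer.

4

U separates as a function of p plus a function of q, so ∇U=0 decouples.
∂U/∂p = -30(p - 4)(p - 2)(p - 1)(p + 1) = 0 at p ∈ {-1, 1, 2, 4}; ∂U/∂q = 45(q - 2)(q + 1)(q + 2)(q + 3) = 0 at q ∈ {-3, -2, -1, 2}.
The Hessian is diagonal: diag(U_pp, U_qq). Second derivatives: U_pp(-1)=900, U_pp(1)=-180, U_pp(2)=180, U_pp(4)=-900; U_qq(-3)=-450, U_qq(-2)=180, U_qq(-1)=-270, U_qq(2)=2700.
Local maxima occur where both diagonal entries negative: (1, -3), (1, -1), (4, -3), (4, -1). Count: 4.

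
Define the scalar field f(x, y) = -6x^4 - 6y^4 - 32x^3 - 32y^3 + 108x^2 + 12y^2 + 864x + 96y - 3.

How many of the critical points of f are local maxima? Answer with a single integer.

4

f separates as a function of x plus a function of y, so ∇f=0 decouples.
∂f/∂x = -24(x - 3)(x + 3)(x + 4) = 0 at x ∈ {-4, -3, 3}; ∂f/∂y = -24(y - 1)(y + 1)(y + 4) = 0 at y ∈ {-4, -1, 1}.
The Hessian is diagonal: diag(f_xx, f_yy). Second derivatives: f_xx(-4)=-168, f_xx(-3)=144, f_xx(3)=-1008; f_yy(-4)=-360, f_yy(-1)=144, f_yy(1)=-240.
Local maxima occur where both diagonal entries negative: (-4, -4), (-4, 1), (3, -4), (3, 1). Count: 4.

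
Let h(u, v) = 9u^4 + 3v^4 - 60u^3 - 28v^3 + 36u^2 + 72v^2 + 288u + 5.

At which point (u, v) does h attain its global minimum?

h(u,v) separates as P(u) + Q(v) + 5, so its minimum is min P + min Q + 5.
P'(u) = 36(u - 4)(u - 2)(u + 1) vanishes at u ∈ {-1, 2, 4}; Q'(v) = 12v(v - 4)(v - 3) vanishes at v ∈ {0, 3, 4}.
Local minima of P (where P''>0): P(-1)=-183, P(4)=192. Local minima of Q: Q(0)=0, Q(4)=128.
So the global minimum of h is P(-1) + Q(0) + 5 = -183 + 0 + 5 = -178, attained at (-1, 0).

(-1, 0)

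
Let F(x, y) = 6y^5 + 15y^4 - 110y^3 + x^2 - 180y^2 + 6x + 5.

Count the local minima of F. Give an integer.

F separates as a function of x plus a function of y, so ∇F=0 decouples.
∂F/∂x = 2(x + 3) = 0 at x ∈ {-3}; ∂F/∂y = 30y(y - 3)(y + 1)(y + 4) = 0 at y ∈ {-4, -1, 0, 3}.
The Hessian is diagonal: diag(F_xx, F_yy). Second derivatives: F_xx(-3)=2; F_yy(-4)=-2520, F_yy(-1)=360, F_yy(0)=-360, F_yy(3)=2520.
Local minima occur where both diagonal entries positive: (-3, -1), (-3, 3). Count: 2.

2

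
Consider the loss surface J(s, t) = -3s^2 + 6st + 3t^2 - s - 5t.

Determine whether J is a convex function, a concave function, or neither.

J is quadratic, so its Hessian is the constant matrix H = [[-6, 6], [6, 6]].
det(H) = -72, tr(H) = 0.
det(H) < 0, so H is indefinite: neither convex nor concave.

neither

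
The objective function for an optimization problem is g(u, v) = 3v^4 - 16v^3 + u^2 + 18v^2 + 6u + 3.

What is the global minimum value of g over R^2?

-33

g(u,v) separates as P(u) + Q(v) + 3, so its minimum is min P + min Q + 3.
P'(u) = 2u + 6 vanishes at u ∈ {-3}; Q'(v) = 12v(v - 3)(v - 1) vanishes at v ∈ {0, 1, 3}.
Local minima of P (where P''>0): P(-3)=-9. Local minima of Q: Q(0)=0, Q(3)=-27.
So the global minimum of g is P(-3) + Q(3) + 3 = -9 − 27 + 3 = -33, attained at (-3, 3).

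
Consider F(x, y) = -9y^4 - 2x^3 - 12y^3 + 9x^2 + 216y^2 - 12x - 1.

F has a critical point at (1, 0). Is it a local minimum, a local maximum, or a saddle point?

The mixed partial ∂²F/∂x∂y is 0, so the Hessian at any point is diag(F_xx, F_yy) = diag(6(-2x + 3), 36(-3y^2 - 2y + 12)).
At (1, 0): H = diag(6, 432).
Both eigenvalues are positive, so H is positive definite: a local minimum.

local minimum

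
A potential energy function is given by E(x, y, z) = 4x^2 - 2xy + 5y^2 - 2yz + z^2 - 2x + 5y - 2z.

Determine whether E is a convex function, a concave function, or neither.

convex

E is quadratic, so its Hessian is the constant matrix H = [[8, -2, 0], [-2, 10, -2], [0, -2, 2]].
Leading principal minors: 8, 76, 120.
All positive ⇒ H ≻ 0 ⇒ convex.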